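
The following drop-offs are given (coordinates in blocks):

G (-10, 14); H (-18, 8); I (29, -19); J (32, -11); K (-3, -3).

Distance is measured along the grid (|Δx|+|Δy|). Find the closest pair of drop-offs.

Pairwise distances:
I–J: 11 blocks
G–H: 14 blocks
G–K: 24 blocks
H–K: 26 blocks
J–K: 43 blocks
I–K: 48 blocks
G–J: 67 blocks
H–J: 69 blocks
G–I: 72 blocks
H–I: 74 blocks
Closest pair: I–J at 11 blocks.

I and J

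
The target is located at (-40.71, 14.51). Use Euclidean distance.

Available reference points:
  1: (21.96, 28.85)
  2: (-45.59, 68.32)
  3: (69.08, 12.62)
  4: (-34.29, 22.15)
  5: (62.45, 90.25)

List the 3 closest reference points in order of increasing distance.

Distances from (-40.71, 14.51):
1: √((62.67)² + (14.34)²) = √(3927.5289 + 205.6356) = 64.29
2: √((-4.88)² + (53.81)²) = √(23.8144 + 2895.5161) = 54.03
3: √((109.79)² + (-1.89)²) = √(12053.8441 + 3.5721) = 109.81
4: √((6.42)² + (7.64)²) = √(41.2164 + 58.3696) = 9.98
5: √((103.16)² + (75.74)²) = √(10641.9856 + 5736.5476) = 127.98
Sorted: 4 (9.98) < 2 (54.03) < 1 (64.29) < 3 (109.81) < 5 (127.98)

4, 2, 1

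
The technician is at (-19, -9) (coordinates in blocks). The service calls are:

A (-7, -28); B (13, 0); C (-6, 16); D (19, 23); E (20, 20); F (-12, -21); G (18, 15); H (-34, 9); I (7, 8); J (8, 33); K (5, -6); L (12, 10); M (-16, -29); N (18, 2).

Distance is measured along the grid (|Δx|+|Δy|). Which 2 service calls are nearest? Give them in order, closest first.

Distances from (-19, -9):
A: |12| + |-19| = 12 + 19 = 31 blocks
B: |32| + |9| = 32 + 9 = 41 blocks
C: |13| + |25| = 13 + 25 = 38 blocks
D: |38| + |32| = 38 + 32 = 70 blocks
E: |39| + |29| = 39 + 29 = 68 blocks
F: |7| + |-12| = 7 + 12 = 19 blocks
G: |37| + |24| = 37 + 24 = 61 blocks
H: |-15| + |18| = 15 + 18 = 33 blocks
I: |26| + |17| = 26 + 17 = 43 blocks
J: |27| + |42| = 27 + 42 = 69 blocks
K: |24| + |3| = 24 + 3 = 27 blocks
L: |31| + |19| = 31 + 19 = 50 blocks
M: |3| + |-20| = 3 + 20 = 23 blocks
N: |37| + |11| = 37 + 11 = 48 blocks
Sorted: F (19 blocks) < M (23 blocks) < K (27 blocks) < A (31 blocks) < …

F, M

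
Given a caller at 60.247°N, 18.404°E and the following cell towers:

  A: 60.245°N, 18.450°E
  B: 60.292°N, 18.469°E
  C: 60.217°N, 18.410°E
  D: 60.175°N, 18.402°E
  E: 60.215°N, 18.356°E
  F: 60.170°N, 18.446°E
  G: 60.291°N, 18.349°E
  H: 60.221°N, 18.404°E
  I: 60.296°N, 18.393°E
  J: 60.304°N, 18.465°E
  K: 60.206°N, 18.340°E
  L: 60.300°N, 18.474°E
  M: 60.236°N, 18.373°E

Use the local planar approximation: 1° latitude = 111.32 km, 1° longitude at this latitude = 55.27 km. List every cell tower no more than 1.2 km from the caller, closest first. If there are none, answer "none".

none

Distances from 60.247°N, 18.404°E:
A: √((-0.002·111.32)² + (0.046·55.27)²) = √(0.04957 + 6.46390) = 2.552 km
B: √((0.045·111.32)² + (0.065·55.27)²) = √(25.09409 + 12.90642) = 6.164 km
C: √((-0.030·111.32)² + (0.006·55.27)²) = √(11.15293 + 0.10997) = 3.356 km
D: √((-0.072·111.32)² + (-0.002·55.27)²) = √(64.24087 + 0.01222) = 8.016 km
E: √((-0.032·111.32)² + (-0.048·55.27)²) = √(12.68955 + 7.03820) = 4.442 km
F: √((-0.077·111.32)² + (0.042·55.27)²) = √(73.47301 + 5.38862) = 8.880 km
G: √((0.044·111.32)² + (-0.055·55.27)²) = √(23.99119 + 9.24069) = 5.765 km
H: √((-0.026·111.32)² + (0.000·55.27)²) = √(8.37709 + 0.00000) = 2.894 km
I: √((0.049·111.32)² + (-0.011·55.27)²) = √(29.75353 + 0.36963) = 5.488 km
J: √((0.057·111.32)² + (0.061·55.27)²) = √(40.26207 + 11.36681) = 7.185 km
K: √((-0.041·111.32)² + (-0.064·55.27)²) = √(20.83119 + 12.51235) = 5.774 km
L: √((0.053·111.32)² + (0.070·55.27)²) = √(34.80953 + 14.96839) = 7.055 km
M: √((-0.011·111.32)² + (-0.031·55.27)²) = √(1.49945 + 2.93564) = 2.106 km
Threshold 1.2 km: none within range.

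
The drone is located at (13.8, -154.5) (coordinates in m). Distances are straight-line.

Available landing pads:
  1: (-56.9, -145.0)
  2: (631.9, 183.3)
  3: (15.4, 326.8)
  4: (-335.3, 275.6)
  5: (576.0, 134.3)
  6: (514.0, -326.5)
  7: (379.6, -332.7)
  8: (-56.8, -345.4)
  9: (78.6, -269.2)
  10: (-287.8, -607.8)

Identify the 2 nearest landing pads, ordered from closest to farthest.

1, 9

Distances from (13.8, -154.5):
1: 71.3 m
2: 704.4 m
3: 481.3 m
4: 553.9 m
5: 632.0 m
6: 528.9 m
7: 406.9 m
8: 203.5 m
9: 131.7 m
10: 544.5 m
Sorted: 1 (71.3 m) < 9 (131.7 m) < 8 (203.5 m) < 7 (406.9 m) < …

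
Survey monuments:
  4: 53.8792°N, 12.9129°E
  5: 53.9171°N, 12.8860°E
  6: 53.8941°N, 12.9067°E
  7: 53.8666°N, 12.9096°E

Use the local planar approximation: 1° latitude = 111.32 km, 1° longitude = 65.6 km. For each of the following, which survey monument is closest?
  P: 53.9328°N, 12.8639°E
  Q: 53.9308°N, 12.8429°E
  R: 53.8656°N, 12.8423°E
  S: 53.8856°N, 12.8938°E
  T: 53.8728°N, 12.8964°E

P at 53.9328°N, 12.8639°E:
  4: 6.7775 km
  5: 2.2708 km
  6: 5.1422 km
  7: 7.9558 km
  → nearest: 5 (2.2708 km)
Q at 53.9308°N, 12.8429°E:
  4: 7.3540 km
  5: 3.2125 km
  6: 5.8487 km
  7: 8.3798 km
  → nearest: 5 (3.2125 km)
R at 53.8656°N, 12.8423°E:
  4: 4.8725 km
  5: 6.4098 km
  6: 5.2833 km
  7: 4.4163 km
  → nearest: 7 (4.4163 km)
S at 53.8856°N, 12.8938°E:
  4: 1.4414 km
  5: 3.5437 km
  6: 1.2694 km
  7: 2.3554 km
  → nearest: 6 (1.2694 km)
T at 53.8728°N, 12.8964°E:
  4: 1.2958 km
  5: 4.9784 km
  6: 2.4655 km
  7: 1.1073 km
  → nearest: 7 (1.1073 km)

P→5; Q→5; R→7; S→6; T→7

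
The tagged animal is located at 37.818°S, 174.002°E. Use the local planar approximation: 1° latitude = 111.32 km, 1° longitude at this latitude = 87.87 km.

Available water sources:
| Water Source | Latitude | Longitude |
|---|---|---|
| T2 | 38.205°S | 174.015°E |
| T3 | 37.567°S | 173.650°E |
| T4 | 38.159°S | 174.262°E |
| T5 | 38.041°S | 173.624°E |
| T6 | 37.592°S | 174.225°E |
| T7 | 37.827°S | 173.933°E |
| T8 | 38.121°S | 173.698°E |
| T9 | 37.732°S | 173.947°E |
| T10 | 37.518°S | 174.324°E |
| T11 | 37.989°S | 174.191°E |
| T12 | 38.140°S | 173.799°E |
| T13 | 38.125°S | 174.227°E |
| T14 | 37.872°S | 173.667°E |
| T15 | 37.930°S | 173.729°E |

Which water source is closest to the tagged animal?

T7

Distances from 37.818°S, 174.002°E:
T2: √((-0.387·111.32)² + (0.013·87.87)²) = √(1855.95878 + 1.30487) = 43.096 km
T3: √((0.251·111.32)² + (-0.352·87.87)²) = √(780.71736 + 956.67975) = 41.682 km
T4: √((-0.341·111.32)² + (0.260·87.87)²) = √(1440.97071 + 521.94885) = 44.305 km
T5: √((-0.223·111.32)² + (-0.378·87.87)²) = √(616.24885 + 1103.22692) = 41.467 km
T6: √((0.226·111.32)² + (0.223·87.87)²) = √(632.94107 + 383.96442) = 31.889 km
T7: √((-0.009·111.32)² + (-0.069·87.87)²) = √(1.00376 + 36.76033) = 6.145 km
T8: √((-0.303·111.32)² + (-0.304·87.87)²) = √(1137.71020 + 713.55659) = 43.026 km
T9: √((0.086·111.32)² + (-0.055·87.87)²) = √(91.65229 + 23.35644) = 10.724 km
T10: √((0.300·111.32)² + (0.322·87.87)²) = √(1115.29282 + 800.55836) = 43.770 km
T11: √((-0.171·111.32)² + (0.189·87.87)²) = √(362.35864 + 275.80673) = 25.262 km
T12: √((-0.322·111.32)² + (-0.203·87.87)²) = √(1284.86689 + 318.18033) = 40.038 km
T13: √((-0.307·111.32)² + (0.225·87.87)²) = √(1167.94703 + 390.88256) = 39.482 km
T14: √((-0.054·111.32)² + (-0.335·87.87)²) = √(36.13549 + 866.50459) = 30.044 km
T15: √((-0.112·111.32)² + (-0.273·87.87)²) = √(155.44703 + 575.44861) = 27.035 km
Minimum: T7 at 6.145 km.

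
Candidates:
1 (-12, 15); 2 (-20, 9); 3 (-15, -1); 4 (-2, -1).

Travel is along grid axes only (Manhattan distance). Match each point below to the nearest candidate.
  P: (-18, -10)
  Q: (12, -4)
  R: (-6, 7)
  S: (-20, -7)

P→3; Q→4; R→4; S→3

P at (-18, -10):
  1: |6| + |25| = 6 + 25 = 31
  2: |-2| + |19| = 2 + 19 = 21
  3: |3| + |9| = 3 + 9 = 12
  4: |16| + |9| = 16 + 9 = 25
  → nearest: 3 (12)
Q at (12, -4):
  1: |-24| + |19| = 24 + 19 = 43
  2: |-32| + |13| = 32 + 13 = 45
  3: |-27| + |3| = 27 + 3 = 30
  4: |-14| + |3| = 14 + 3 = 17
  → nearest: 4 (17)
R at (-6, 7):
  1: |-6| + |8| = 6 + 8 = 14
  2: |-14| + |2| = 14 + 2 = 16
  3: |-9| + |-8| = 9 + 8 = 17
  4: |4| + |-8| = 4 + 8 = 12
  → nearest: 4 (12)
S at (-20, -7):
  1: |8| + |22| = 8 + 22 = 30
  2: |0| + |16| = 0 + 16 = 16
  3: |5| + |6| = 5 + 6 = 11
  4: |18| + |6| = 18 + 6 = 24
  → nearest: 3 (11)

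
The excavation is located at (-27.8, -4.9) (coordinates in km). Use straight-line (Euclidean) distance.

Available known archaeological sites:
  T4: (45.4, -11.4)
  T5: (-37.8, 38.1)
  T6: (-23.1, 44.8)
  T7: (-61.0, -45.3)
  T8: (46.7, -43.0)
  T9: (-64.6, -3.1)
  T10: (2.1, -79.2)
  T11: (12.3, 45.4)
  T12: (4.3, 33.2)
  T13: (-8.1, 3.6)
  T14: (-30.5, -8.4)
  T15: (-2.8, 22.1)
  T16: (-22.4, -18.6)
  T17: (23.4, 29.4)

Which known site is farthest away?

Distances from (-27.8, -4.9):
T4: 73.49 km
T5: 44.15 km
T6: 49.92 km
T7: 52.29 km
T8: 83.68 km
T9: 36.84 km
T10: 80.09 km
T11: 64.33 km
T12: 49.82 km
T13: 21.46 km
T14: 4.42 km
T15: 36.80 km
T16: 14.73 km
T17: 61.63 km
Maximum: T8 at 83.68 km.

T8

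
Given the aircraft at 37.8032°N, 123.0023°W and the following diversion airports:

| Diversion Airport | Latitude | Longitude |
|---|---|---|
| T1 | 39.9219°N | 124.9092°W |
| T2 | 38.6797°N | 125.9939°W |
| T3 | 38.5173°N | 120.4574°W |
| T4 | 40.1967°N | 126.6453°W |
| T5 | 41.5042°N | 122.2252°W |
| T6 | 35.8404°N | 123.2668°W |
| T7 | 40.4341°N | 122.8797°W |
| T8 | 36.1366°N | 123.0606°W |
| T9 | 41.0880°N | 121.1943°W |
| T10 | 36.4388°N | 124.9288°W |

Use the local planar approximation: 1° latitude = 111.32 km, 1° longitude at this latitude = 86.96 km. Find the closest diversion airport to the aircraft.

T8

Distances from 37.8032°N, 123.0023°W:
T1: 288.3133 km
T2: 277.8454 km
T3: 235.1487 km
T4: 413.9467 km
T5: 417.5006 km
T6: 219.7062 km
T7: 293.0658 km
T8: 185.5952 km
T9: 398.0319 km
T10: 226.1301 km
Minimum: T8 at 185.5952 km.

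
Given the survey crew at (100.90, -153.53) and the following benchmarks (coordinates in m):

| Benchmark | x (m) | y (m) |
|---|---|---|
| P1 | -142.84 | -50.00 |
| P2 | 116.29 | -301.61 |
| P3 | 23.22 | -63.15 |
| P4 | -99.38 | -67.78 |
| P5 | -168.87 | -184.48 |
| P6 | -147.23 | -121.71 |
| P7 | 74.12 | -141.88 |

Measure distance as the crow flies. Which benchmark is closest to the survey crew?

Distances from (100.90, -153.53):
P1: √((-243.74)² + (103.53)²) = √(59409.1876 + 10718.4609) = 264.82 m
P2: √((15.39)² + (-148.08)²) = √(236.8521 + 21927.6864) = 148.88 m
P3: √((-77.68)² + (90.38)²) = √(6034.1824 + 8168.5444) = 119.18 m
P4: √((-200.28)² + (85.75)²) = √(40112.0784 + 7353.0625) = 217.86 m
P5: √((-269.77)² + (-30.95)²) = √(72775.8529 + 957.9025) = 271.54 m
P6: √((-248.13)² + (31.82)²) = √(61568.4969 + 1012.5124) = 250.16 m
P7: √((-26.78)² + (11.65)²) = √(717.1684 + 135.7225) = 29.20 m
Minimum: P7 at 29.20 m.

P7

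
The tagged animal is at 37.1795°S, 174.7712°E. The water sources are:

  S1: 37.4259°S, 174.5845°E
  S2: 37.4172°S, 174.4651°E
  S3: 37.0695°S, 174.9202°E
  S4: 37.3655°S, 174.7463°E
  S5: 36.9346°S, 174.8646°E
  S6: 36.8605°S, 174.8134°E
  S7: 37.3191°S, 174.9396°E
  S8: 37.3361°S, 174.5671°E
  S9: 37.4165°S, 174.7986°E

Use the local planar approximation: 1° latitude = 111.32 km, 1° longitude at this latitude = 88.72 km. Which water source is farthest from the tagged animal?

S2

Distances from 37.1795°S, 174.7712°E:
S1: √((-0.2464·111.32)² + (-0.1867·88.72)²) = √(752.363646 + 274.366891) = 32.0426 km
S2: √((-0.2377·111.32)² + (-0.3061·88.72)²) = √(700.172031 + 737.513077) = 37.9168 km
S3: √((0.1100·111.32)² + (0.1490·88.72)²) = √(149.944923 + 174.749364) = 18.0193 km
S4: √((-0.1860·111.32)² + (-0.0249·88.72)²) = √(428.718558 + 4.880247) = 20.8230 km
S5: √((0.2449·111.32)² + (0.0934·88.72)²) = √(743.231257 + 68.665220) = 28.4938 km
S6: √((0.3190·111.32)² + (0.0422·88.72)²) = √(1261.036803 + 14.017416) = 35.7079 km
S7: √((-0.1396·111.32)² + (0.1684·88.72)²) = √(241.500054 + 223.216986) = 21.5573 km
S8: √((-0.1566·111.32)² + (-0.2041·88.72)²) = √(303.899448 + 327.890682) = 25.1354 km
S9: √((-0.2370·111.32)² + (0.0274·88.72)²) = √(696.054246 + 5.909411) = 26.4946 km
Maximum: S2 at 37.9168 km.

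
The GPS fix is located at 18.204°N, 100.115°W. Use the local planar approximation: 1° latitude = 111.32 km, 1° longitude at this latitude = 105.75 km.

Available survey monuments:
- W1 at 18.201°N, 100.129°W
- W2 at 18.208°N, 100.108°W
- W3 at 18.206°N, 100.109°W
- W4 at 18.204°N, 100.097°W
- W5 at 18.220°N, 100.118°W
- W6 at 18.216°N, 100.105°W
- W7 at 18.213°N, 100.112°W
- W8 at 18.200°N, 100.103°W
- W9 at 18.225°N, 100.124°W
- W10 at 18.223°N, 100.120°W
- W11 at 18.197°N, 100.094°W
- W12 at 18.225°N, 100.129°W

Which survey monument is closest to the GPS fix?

Distances from 18.204°N, 100.115°W:
W1: √((-0.003·111.32)² + (-0.014·105.75)²) = √(0.11153 + 2.19188) = 1.518 km
W2: √((0.004·111.32)² + (0.007·105.75)²) = √(0.19827 + 0.54797) = 0.864 km
W3: √((0.002·111.32)² + (0.006·105.75)²) = √(0.04957 + 0.40259) = 0.672 km
W4: √((0.000·111.32)² + (0.018·105.75)²) = √(0.00000 + 3.62331) = 1.904 km
W5: √((0.016·111.32)² + (-0.003·105.75)²) = √(3.17239 + 0.10065) = 1.809 km
W6: √((0.012·111.32)² + (0.010·105.75)²) = √(1.78447 + 1.11831) = 1.704 km
W7: √((0.009·111.32)² + (0.003·105.75)²) = √(1.00376 + 0.10065) = 1.051 km
W8: √((-0.004·111.32)² + (0.012·105.75)²) = √(0.19827 + 1.61036) = 1.345 km
W9: √((0.021·111.32)² + (-0.009·105.75)²) = √(5.46493 + 0.90583) = 2.524 km
W10: √((0.019·111.32)² + (-0.005·105.75)²) = √(4.47356 + 0.27958) = 2.180 km
W11: √((-0.007·111.32)² + (0.021·105.75)²) = √(0.60721 + 4.93173) = 2.353 km
W12: √((0.021·111.32)² + (-0.014·105.75)²) = √(5.46493 + 2.19188) = 2.767 km
Minimum: W3 at 0.672 km.

W3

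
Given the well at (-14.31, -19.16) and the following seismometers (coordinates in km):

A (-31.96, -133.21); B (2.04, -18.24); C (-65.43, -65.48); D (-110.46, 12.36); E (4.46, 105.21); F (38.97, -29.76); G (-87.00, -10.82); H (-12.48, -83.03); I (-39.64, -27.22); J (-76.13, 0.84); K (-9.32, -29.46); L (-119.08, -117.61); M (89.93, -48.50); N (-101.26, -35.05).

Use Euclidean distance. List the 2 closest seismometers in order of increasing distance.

Distances from (-14.31, -19.16):
A: √((-17.65)² + (-114.05)²) = √(311.5225 + 13007.4025) = 115.41 km
B: √((16.35)² + (0.92)²) = √(267.3225 + 0.8464) = 16.38 km
C: √((-51.12)² + (-46.32)²) = √(2613.2544 + 2145.5424) = 68.98 km
D: √((-96.15)² + (31.52)²) = √(9244.8225 + 993.5104) = 101.18 km
E: √((18.77)² + (124.37)²) = √(352.3129 + 15467.8969) = 125.78 km
F: √((53.28)² + (-10.60)²) = √(2838.7584 + 112.3600) = 54.32 km
G: √((-72.69)² + (8.34)²) = √(5283.8361 + 69.5556) = 73.17 km
H: √((1.83)² + (-63.87)²) = √(3.3489 + 4079.3769) = 63.90 km
I: √((-25.33)² + (-8.06)²) = √(641.6089 + 64.9636) = 26.58 km
J: √((-61.82)² + (20.00)²) = √(3821.7124 + 400.0000) = 64.97 km
K: √((4.99)² + (-10.30)²) = √(24.9001 + 106.0900) = 11.45 km
L: √((-104.77)² + (-98.45)²) = √(10976.7529 + 9692.4025) = 143.77 km
M: √((104.24)² + (-29.34)²) = √(10865.9776 + 860.8356) = 108.29 km
N: √((-86.95)² + (-15.89)²) = √(7560.3025 + 252.4921) = 88.39 km
Sorted: K (11.45 km) < B (16.38 km) < I (26.58 km) < F (54.32 km) < …

K, B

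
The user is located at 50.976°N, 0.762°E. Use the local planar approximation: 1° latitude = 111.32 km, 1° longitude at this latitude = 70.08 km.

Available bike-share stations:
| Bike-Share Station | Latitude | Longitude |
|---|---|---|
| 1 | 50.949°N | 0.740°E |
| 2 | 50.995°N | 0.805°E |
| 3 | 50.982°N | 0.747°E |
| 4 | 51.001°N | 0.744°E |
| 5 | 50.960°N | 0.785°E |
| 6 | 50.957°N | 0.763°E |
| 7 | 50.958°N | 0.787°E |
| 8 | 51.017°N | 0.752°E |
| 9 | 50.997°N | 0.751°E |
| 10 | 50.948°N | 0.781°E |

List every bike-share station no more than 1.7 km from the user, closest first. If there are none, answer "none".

Distances from 50.976°N, 0.762°E:
1: 3.378 km
2: 3.682 km
3: 1.245 km
4: 3.056 km
5: 2.402 km
6: 2.116 km
7: 2.662 km
8: 4.618 km
9: 2.462 km
10: 3.389 km
Threshold 1.7 km: 3 (1.245 km) is within range.

3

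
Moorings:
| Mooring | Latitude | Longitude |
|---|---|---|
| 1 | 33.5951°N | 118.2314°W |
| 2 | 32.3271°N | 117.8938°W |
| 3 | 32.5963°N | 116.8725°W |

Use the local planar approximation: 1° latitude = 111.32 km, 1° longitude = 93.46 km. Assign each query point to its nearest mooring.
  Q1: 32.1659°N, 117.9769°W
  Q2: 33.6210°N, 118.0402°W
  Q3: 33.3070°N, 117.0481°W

Q1→2; Q2→1; Q3→3

Q1 at 32.1659°N, 117.9769°W:
  1: 160.8667 km
  2: 19.5534 km
  3: 113.7953 km
  → nearest: 2 (19.5534 km)
Q2 at 33.6210°N, 118.0402°W:
  1: 18.1007 km
  2: 144.6854 km
  3: 157.8668 km
  → nearest: 1 (18.1007 km)
Q3 at 33.3070°N, 117.0481°W:
  1: 115.1477 km
  2: 134.7077 km
  3: 80.7994 km
  → nearest: 3 (80.7994 km)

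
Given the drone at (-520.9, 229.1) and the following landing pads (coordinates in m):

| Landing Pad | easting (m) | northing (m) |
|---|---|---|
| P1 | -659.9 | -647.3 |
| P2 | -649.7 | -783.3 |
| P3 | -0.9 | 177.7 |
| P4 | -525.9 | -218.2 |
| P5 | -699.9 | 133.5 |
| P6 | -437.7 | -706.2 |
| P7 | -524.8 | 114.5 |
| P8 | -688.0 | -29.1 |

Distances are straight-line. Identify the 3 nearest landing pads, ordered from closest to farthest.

P7, P5, P8

Distances from (-520.9, 229.1):
P1: 887.4 m
P2: 1020.6 m
P3: 522.5 m
P4: 447.3 m
P5: 202.9 m
P6: 939.0 m
P7: 114.7 m
P8: 307.6 m
Sorted: P7 (114.7 m) < P5 (202.9 m) < P8 (307.6 m) < P4 (447.3 m) < P3 (522.5 m) < …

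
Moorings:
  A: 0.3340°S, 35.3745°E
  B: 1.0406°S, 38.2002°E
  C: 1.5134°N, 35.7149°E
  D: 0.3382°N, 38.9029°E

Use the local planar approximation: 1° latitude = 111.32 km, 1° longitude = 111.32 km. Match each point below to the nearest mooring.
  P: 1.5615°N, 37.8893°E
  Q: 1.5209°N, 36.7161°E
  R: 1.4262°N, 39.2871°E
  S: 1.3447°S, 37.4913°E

P at 1.5615°N, 37.8893°E:
  A: 350.5633 km
  B: 291.7260 km
  C: 242.1134 km
  D: 176.8499 km
  → nearest: D (176.8499 km)
Q at 1.5209°N, 36.7161°E:
  A: 254.8364 km
  B: 329.5492 km
  C: 111.4567 km
  D: 276.7567 km
  → nearest: C (111.4567 km)
R at 1.4262°N, 39.2871°E:
  A: 477.5971 km
  B: 300.0782 km
  C: 397.7758 km
  D: 128.4458 km
  → nearest: D (128.4458 km)
S at 1.3447°S, 37.4913°E:
  A: 261.1245 km
  B: 85.8692 km
  C: 374.6101 km
  D: 244.5183 km
  → nearest: B (85.8692 km)

P→D; Q→C; R→D; S→B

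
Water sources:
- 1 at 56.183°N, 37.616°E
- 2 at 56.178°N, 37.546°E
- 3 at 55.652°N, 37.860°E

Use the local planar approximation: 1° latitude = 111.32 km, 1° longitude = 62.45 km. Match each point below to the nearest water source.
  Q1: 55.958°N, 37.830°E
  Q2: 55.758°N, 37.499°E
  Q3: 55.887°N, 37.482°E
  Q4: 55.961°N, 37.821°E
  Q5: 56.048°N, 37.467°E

Q1→1; Q2→3; Q3→2; Q4→1; Q5→2

Q1 at 55.958°N, 37.830°E:
  1: √((0.225·111.32)² + (-0.214·62.45)²) = √(627.35221 + 178.60451) = 28.389 km
  2: √((0.220·111.32)² + (-0.284·62.45)²) = √(599.77969 + 314.55860) = 30.238 km
  3: √((-0.306·111.32)² + (0.030·62.45)²) = √(1160.35065 + 3.51000) = 34.115 km
  → nearest: 1 (28.389 km)
Q2 at 55.758°N, 37.499°E:
  1: √((0.425·111.32)² + (0.117·62.45)²) = √(2238.33072 + 53.38713) = 47.872 km
  2: √((0.420·111.32)² + (0.047·62.45)²) = √(2185.97392 + 8.61511) = 46.846 km
  3: √((-0.106·111.32)² + (0.361·62.45)²) = √(139.23811 + 508.25223) = 25.446 km
  → nearest: 3 (25.446 km)
Q3 at 55.887°N, 37.482°E:
  1: √((0.296·111.32)² + (0.134·62.45)²) = √(1085.74995 + 70.02844) = 33.997 km
  2: √((0.291·111.32)² + (0.064·62.45)²) = √(1049.37901 + 15.97441) = 32.640 km
  3: √((-0.235·111.32)² + (0.378·62.45)²) = √(684.35606 + 557.24796) = 35.236 km
  → nearest: 2 (32.640 km)
Q4 at 55.961°N, 37.821°E:
  1: √((0.222·111.32)² + (-0.205·62.45)²) = √(610.73435 + 163.89761) = 27.832 km
  2: √((0.217·111.32)² + (-0.275·62.45)²) = √(583.53359 + 294.93769) = 29.639 km
  3: √((-0.309·111.32)² + (0.039·62.45)²) = √(1183.21415 + 5.93190) = 34.484 km
  → nearest: 1 (27.832 km)
Q5 at 56.048°N, 37.467°E:
  1: √((0.135·111.32)² + (0.149·62.45)²) = √(225.84680 + 86.58396) = 17.676 km
  2: √((0.130·111.32)² + (0.079·62.45)²) = √(209.42721 + 24.33992) = 15.289 km
  3: √((-0.396·111.32)² + (0.393·62.45)²) = √(1943.28620 + 602.35149) = 50.454 km
  → nearest: 2 (15.289 km)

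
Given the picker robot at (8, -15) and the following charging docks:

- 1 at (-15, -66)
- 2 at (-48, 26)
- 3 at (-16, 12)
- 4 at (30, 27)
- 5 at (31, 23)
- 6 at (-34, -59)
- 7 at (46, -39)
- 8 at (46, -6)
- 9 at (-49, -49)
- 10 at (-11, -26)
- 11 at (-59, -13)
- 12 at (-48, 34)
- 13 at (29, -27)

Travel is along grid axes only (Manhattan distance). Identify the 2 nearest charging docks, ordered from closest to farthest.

Distances from (8, -15):
1: 74
2: 97
3: 51
4: 64
5: 61
6: 86
7: 62
8: 47
9: 91
10: 30
11: 69
12: 105
13: 33
Sorted: 10 (30) < 13 (33) < 8 (47) < 3 (51) < …

10, 13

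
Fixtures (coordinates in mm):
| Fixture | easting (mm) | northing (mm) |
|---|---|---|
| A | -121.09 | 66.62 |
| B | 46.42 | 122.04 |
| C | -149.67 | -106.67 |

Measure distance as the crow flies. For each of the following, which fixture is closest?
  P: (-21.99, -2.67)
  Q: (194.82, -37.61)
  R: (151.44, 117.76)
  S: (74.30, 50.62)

P→A; Q→B; R→B; S→B

P at (-21.99, -2.67):
  A: √((-99.10)² + (69.29)²) = √(9820.8100 + 4801.1041) = 120.92 mm
  B: √((68.41)² + (124.71)²) = √(4679.9281 + 15552.5841) = 142.24 mm
  C: √((-127.68)² + (-104.00)²) = √(16302.1824 + 10816.0000) = 164.68 mm
  → nearest: A (120.92 mm)
Q at (194.82, -37.61):
  A: √((-315.91)² + (104.23)²) = √(99799.1281 + 10863.8929) = 332.66 mm
  B: √((-148.40)² + (159.65)²) = √(22022.5600 + 25488.1225) = 217.97 mm
  C: √((-344.49)² + (-69.06)²) = √(118673.3601 + 4769.2836) = 351.34 mm
  → nearest: B (217.97 mm)
R at (151.44, 117.76):
  A: √((-272.53)² + (-51.14)²) = √(74272.6009 + 2615.2996) = 277.29 mm
  B: √((-105.02)² + (4.28)²) = √(11029.2004 + 18.3184) = 105.11 mm
  C: √((-301.11)² + (-224.43)²) = √(90667.2321 + 50368.8249) = 375.55 mm
  → nearest: B (105.11 mm)
S at (74.30, 50.62):
  A: √((-195.39)² + (16.00)²) = √(38177.2521 + 256.0000) = 196.04 mm
  B: √((-27.88)² + (71.42)²) = √(777.2944 + 5100.8164) = 76.67 mm
  C: √((-223.97)² + (-157.29)²) = √(50162.5609 + 24740.1441) = 273.68 mm
  → nearest: B (76.67 mm)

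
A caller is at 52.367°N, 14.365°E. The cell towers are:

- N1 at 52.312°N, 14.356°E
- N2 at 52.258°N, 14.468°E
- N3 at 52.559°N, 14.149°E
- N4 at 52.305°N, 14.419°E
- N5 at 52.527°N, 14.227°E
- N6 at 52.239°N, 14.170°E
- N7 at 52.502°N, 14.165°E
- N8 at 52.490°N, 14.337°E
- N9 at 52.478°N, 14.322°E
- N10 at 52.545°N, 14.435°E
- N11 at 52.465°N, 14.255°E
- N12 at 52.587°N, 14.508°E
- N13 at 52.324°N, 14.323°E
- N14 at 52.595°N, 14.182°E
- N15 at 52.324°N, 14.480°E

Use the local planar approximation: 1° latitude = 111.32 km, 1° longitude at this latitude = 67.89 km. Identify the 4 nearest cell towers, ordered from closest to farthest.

Distances from 52.367°N, 14.365°E:
N1: 6.153 km
N2: 14.005 km
N3: 25.920 km
N4: 7.815 km
N5: 20.125 km
N6: 19.450 km
N7: 20.254 km
N8: 13.824 km
N9: 12.697 km
N10: 20.377 km
N11: 13.221 km
N12: 26.344 km
N13: 5.572 km
N14: 28.259 km
N15: 9.158 km
Sorted: N13 (5.572 km) < N1 (6.153 km) < N4 (7.815 km) < N15 (9.158 km) < N9 (12.697 km) < N11 (13.221 km) < …

N13, N1, N4, N15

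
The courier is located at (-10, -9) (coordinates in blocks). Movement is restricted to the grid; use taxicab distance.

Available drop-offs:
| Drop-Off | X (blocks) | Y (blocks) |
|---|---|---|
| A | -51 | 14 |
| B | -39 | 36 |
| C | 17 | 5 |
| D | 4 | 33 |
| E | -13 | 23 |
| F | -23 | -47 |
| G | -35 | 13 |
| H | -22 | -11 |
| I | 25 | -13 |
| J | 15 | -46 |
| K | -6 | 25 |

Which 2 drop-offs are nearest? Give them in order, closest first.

Distances from (-10, -9):
A: |-41| + |23| = 41 + 23 = 64 blocks
B: |-29| + |45| = 29 + 45 = 74 blocks
C: |27| + |14| = 27 + 14 = 41 blocks
D: |14| + |42| = 14 + 42 = 56 blocks
E: |-3| + |32| = 3 + 32 = 35 blocks
F: |-13| + |-38| = 13 + 38 = 51 blocks
G: |-25| + |22| = 25 + 22 = 47 blocks
H: |-12| + |-2| = 12 + 2 = 14 blocks
I: |35| + |-4| = 35 + 4 = 39 blocks
J: |25| + |-37| = 25 + 37 = 62 blocks
K: |4| + |34| = 4 + 34 = 38 blocks
Sorted: H (14 blocks) < E (35 blocks) < K (38 blocks) < I (39 blocks) < …

H, E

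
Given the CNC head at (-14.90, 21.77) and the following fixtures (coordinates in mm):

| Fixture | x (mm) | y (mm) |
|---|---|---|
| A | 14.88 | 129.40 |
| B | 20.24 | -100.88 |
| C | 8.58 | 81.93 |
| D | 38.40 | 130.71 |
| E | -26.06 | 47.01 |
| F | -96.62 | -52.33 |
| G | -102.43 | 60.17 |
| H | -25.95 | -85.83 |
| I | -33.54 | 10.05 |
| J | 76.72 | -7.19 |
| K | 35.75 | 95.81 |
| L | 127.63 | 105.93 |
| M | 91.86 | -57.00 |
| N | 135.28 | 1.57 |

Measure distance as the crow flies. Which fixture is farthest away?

Distances from (-14.90, 21.77):
A: √((29.78)² + (107.63)²) = √(886.8484 + 11584.2169) = 111.67 mm
B: √((35.14)² + (-122.65)²) = √(1234.8196 + 15043.0225) = 127.58 mm
C: √((23.48)² + (60.16)²) = √(551.3104 + 3619.2256) = 64.58 mm
D: √((53.30)² + (108.94)²) = √(2840.8900 + 11867.9236) = 121.28 mm
E: √((-11.16)² + (25.24)²) = √(124.5456 + 637.0576) = 27.60 mm
F: √((-81.72)² + (-74.10)²) = √(6678.1584 + 5490.8100) = 110.31 mm
G: √((-87.53)² + (38.40)²) = √(7661.5009 + 1474.5600) = 95.58 mm
H: √((-11.05)² + (-107.60)²) = √(122.1025 + 11577.7600) = 108.17 mm
I: √((-18.64)² + (-11.72)²) = √(347.4496 + 137.3584) = 22.02 mm
J: √((91.62)² + (-28.96)²) = √(8394.2244 + 838.6816) = 96.09 mm
K: √((50.65)² + (74.04)²) = √(2565.4225 + 5481.9216) = 89.71 mm
L: √((142.53)² + (84.16)²) = √(20314.8009 + 7082.9056) = 165.52 mm
M: √((106.76)² + (-78.77)²) = √(11397.6976 + 6204.7129) = 132.67 mm
N: √((150.18)² + (-20.20)²) = √(22554.0324 + 408.0400) = 151.53 mm
Maximum: L at 165.52 mm.

L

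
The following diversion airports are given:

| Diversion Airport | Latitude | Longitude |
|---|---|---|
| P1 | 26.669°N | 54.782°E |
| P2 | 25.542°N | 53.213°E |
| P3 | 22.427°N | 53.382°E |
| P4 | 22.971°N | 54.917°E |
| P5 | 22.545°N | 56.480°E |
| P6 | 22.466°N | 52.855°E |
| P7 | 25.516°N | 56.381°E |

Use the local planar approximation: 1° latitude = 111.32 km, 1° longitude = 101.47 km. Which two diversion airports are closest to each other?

Pairwise distances:
P3–P6: √((0.039·111.32)² + (-0.527·101.47)²) = √(18.84845 + 2859.54247) = 53.651 km
P4–P5: √((-0.426·111.32)² + (1.563·101.47)²) = √(2248.87643 + 25153.20190) = 165.536 km
P3–P4: √((0.544·111.32)² + (1.535·101.47)²) = √(3667.28105 + 24260.07172) = 167.115 km
P1–P2: √((-1.127·111.32)² + (-1.569·101.47)²) = √(15739.61943 + 25346.68735) = 202.698 km
P1–P7: √((-1.153·111.32)² + (1.599·101.47)²) = √(16474.22564 + 26325.23449) = 206.880 km
P4–P6: √((-0.505·111.32)² + (-2.062·101.47)²) = √(3160.30612 + 43777.66995) = 216.652 km
P3–P5: √((0.118·111.32)² + (3.098·101.47)²) = √(172.54819 + 98818.47504) = 314.628 km
P4–P7: √((2.545·111.32)² + (1.464·101.47)²) = √(80264.21613 + 22067.72047) = 319.894 km
P2–P7: √((-0.026·111.32)² + (3.168·101.47)²) = √(8.37709 + 103334.57713) = 321.470 km
P5–P7: √((2.971·111.32)² + (-0.099·101.47)²) = √(109383.47061 + 100.91267) = 330.884 km
P2–P4: √((-2.571·111.32)² + (1.704·101.47)²) = √(81912.56934 + 29896.09753) = 334.378 km
P2–P6: √((-3.076·111.32)² + (-0.358·101.47)²) = √(117251.67555 + 1319.59717) = 344.342 km
P2–P3: √((-3.115·111.32)² + (0.169·101.47)²) = √(120243.74594 + 294.06865) = 347.186 km
P5–P6: √((-0.079·111.32)² + (-3.625·101.47)²) = √(77.33936 + 135297.98933) = 367.934 km
P1–P4: √((-3.698·111.32)² + (0.135·101.47)²) = √(169465.07532 + 187.64753) = 411.889 km
P3–P7: √((3.089·111.32)² + (2.999·101.47)²) = √(118244.84380 + 92603.68143) = 459.182 km
P2–P5: √((-2.997·111.32)² + (3.267·101.47)²) = √(111306.33457 + 109893.90088) = 470.319 km
P1–P5: √((-4.124·111.32)² + (1.698·101.47)²) = √(210757.82524 + 29685.93229) = 490.351 km
P1–P3: √((-4.242·111.32)² + (-1.400·101.47)²) = √(222991.19951 + 20180.47536) = 493.124 km
P6–P7: √((3.050·111.32)² + (3.526·101.47)²) = √(115277.90468 + 128008.83251) = 493.241 km
P1–P6: √((-4.203·111.32)² + (-1.927·101.47)²) = √(218909.78545 + 38233.03286) = 507.093 km
Closest pair: P3–P6 at 53.651 km.

P3 and P6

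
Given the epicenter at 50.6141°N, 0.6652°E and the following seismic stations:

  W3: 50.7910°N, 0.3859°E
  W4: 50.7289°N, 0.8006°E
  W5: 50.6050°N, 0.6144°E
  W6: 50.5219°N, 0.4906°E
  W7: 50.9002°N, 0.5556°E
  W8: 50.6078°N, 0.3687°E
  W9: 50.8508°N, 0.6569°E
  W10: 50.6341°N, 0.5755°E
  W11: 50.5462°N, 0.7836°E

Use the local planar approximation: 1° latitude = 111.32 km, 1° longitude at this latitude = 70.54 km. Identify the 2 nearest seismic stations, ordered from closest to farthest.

Distances from 50.6141°N, 0.6652°E:
W3: 27.8560 km
W4: 15.9543 km
W5: 3.7239 km
W6: 16.0323 km
W7: 32.7736 km
W8: 20.9269 km
W9: 26.3559 km
W10: 6.7077 km
W11: 11.2644 km
Sorted: W5 (3.7239 km) < W10 (6.7077 km) < W11 (11.2644 km) < W4 (15.9543 km) < …

W5, W10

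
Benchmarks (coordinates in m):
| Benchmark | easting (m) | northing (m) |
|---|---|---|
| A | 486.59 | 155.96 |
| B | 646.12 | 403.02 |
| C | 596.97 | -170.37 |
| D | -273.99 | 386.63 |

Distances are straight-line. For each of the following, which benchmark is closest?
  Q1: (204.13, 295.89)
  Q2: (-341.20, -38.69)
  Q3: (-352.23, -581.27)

Q1→A; Q2→D; Q3→D

Q1 at (204.13, 295.89):
  A: √((282.46)² + (-139.93)²) = √(79783.6516 + 19580.4049) = 315.22 m
  B: √((441.99)² + (107.13)²) = √(195355.1601 + 11476.8369) = 454.79 m
  C: √((392.84)² + (-466.26)²) = √(154323.2656 + 217398.3876) = 609.69 m
  D: √((-478.12)² + (90.74)²) = √(228598.7344 + 8233.7476) = 486.65 m
  → nearest: A (315.22 m)
Q2 at (-341.20, -38.69):
  A: √((827.79)² + (194.65)²) = √(685236.2841 + 37888.6225) = 850.37 m
  B: √((987.32)² + (441.71)²) = √(974800.7824 + 195107.7241) = 1081.62 m
  C: √((938.17)² + (-131.68)²) = √(880162.9489 + 17339.6224) = 947.37 m
  D: √((67.21)² + (425.32)²) = √(4517.1841 + 180897.1024) = 430.60 m
  → nearest: D (430.60 m)
Q3 at (-352.23, -581.27):
  A: √((838.82)² + (737.23)²) = √(703618.9924 + 543508.0729) = 1116.75 m
  B: √((998.35)² + (984.29)²) = √(996702.7225 + 968826.8041) = 1401.97 m
  C: √((949.20)² + (410.90)²) = √(900980.6400 + 168838.8100) = 1034.32 m
  D: √((78.24)² + (967.90)²) = √(6121.4976 + 936830.4100) = 971.06 m
  → nearest: D (971.06 m)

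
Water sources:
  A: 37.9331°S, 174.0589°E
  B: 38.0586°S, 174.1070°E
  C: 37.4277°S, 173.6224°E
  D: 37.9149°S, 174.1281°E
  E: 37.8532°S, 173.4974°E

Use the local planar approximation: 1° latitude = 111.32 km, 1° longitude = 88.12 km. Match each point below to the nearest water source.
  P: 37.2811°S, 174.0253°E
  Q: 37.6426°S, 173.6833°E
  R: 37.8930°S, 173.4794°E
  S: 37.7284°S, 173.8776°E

P→C; Q→C; R→E; S→A

P at 37.2811°S, 174.0253°E:
  A: √((-0.6520·111.32)² + (0.0336·88.12)²) = √(5267.949303 + 8.766526) = 72.6410 km
  B: √((-0.7775·111.32)² + (0.0817·88.12)²) = √(7491.127532 + 51.831418) = 86.8502 km
  C: √((-0.1466·111.32)² + (-0.4029·88.12)²) = √(266.326472 + 1260.501921) = 39.0747 km
  D: √((-0.6338·111.32)² + (0.1028·88.12)²) = √(4977.953839 + 82.060698) = 71.1338 km
  E: √((-0.5721·111.32)² + (-0.5279·88.12)²) = √(4055.928504 + 2163.975308) = 78.8664 km
  → nearest: C (39.0747 km)
Q at 37.6426°S, 173.6833°E:
  A: √((-0.2905·111.32)² + (0.3756·88.12)²) = √(1045.775995 + 1095.469131) = 46.2736 km
  B: √((-0.4160·111.32)² + (0.4237·88.12)²) = √(2144.534595 + 1394.010051) = 59.4857 km
  C: √((0.2149·111.32)² + (-0.0609·88.12)²) = √(572.294044 + 28.799408) = 24.5172 km
  D: √((-0.2723·111.32)² + (0.4448·88.12)²) = √(918.843776 + 1536.308856) = 49.5495 km
  E: √((-0.2106·111.32)² + (-0.1859·88.12)²) = √(549.620761 + 268.353804) = 28.6003 km
  → nearest: C (24.5172 km)
R at 37.8930°S, 173.4794°E:
  A: √((-0.0401·111.32)² + (0.5795·88.12)²) = √(19.926689 + 2607.689375) = 51.2603 km
  B: √((-0.1656·111.32)² + (0.6276·88.12)²) = √(339.834182 + 3058.544804) = 58.2956 km
  C: √((0.4653·111.32)² + (0.1430·88.12)²) = √(2682.949513 + 158.789233) = 53.3080 km
  D: √((-0.0219·111.32)² + (0.6487·88.12)²) = √(5.943395 + 3267.659330) = 57.2154 km
  E: √((0.0398·111.32)² + (0.0180·88.12)²) = √(19.629649 + 2.515904) = 4.7059 km
  → nearest: E (4.7059 km)
S at 37.7284°S, 173.8776°E:
  A: √((-0.2047·111.32)² + (0.1813·88.12)²) = √(519.256666 + 255.237561) = 27.8297 km
  B: √((-0.3302·111.32)² + (0.2294·88.12)²) = √(1351.140566 + 408.635228) = 41.9497 km
  C: √((0.3007·111.32)² + (-0.2552·88.12)²) = √(1120.503588 + 505.720219) = 40.3265 km
  D: √((-0.1865·111.32)² + (0.2505·88.12)²) = √(431.026595 + 487.264125) = 30.3033 km
  E: √((-0.1248·111.32)² + (-0.3802·88.12)²) = √(193.008114 + 1122.466018) = 36.2695 km
  → nearest: A (27.8297 km)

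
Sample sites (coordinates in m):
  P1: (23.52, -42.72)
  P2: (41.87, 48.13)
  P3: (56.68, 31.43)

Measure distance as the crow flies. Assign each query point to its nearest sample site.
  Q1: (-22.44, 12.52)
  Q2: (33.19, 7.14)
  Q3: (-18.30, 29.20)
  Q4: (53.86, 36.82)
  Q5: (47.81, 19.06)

Q1→P1; Q2→P3; Q3→P2; Q4→P3; Q5→P3

Q1 at (-22.44, 12.52):
  P1: 71.86 m
  P2: 73.51 m
  P3: 81.35 m
  → nearest: P1 (71.86 m)
Q2 at (33.19, 7.14):
  P1: 50.79 m
  P2: 41.90 m
  P3: 33.79 m
  → nearest: P3 (33.79 m)
Q3 at (-18.30, 29.20):
  P1: 83.19 m
  P2: 63.08 m
  P3: 75.01 m
  → nearest: P2 (63.08 m)
Q4 at (53.86, 36.82):
  P1: 85.13 m
  P2: 16.48 m
  P3: 6.08 m
  → nearest: P3 (6.08 m)
Q5 at (47.81, 19.06):
  P1: 66.38 m
  P2: 29.67 m
  P3: 15.22 m
  → nearest: P3 (15.22 m)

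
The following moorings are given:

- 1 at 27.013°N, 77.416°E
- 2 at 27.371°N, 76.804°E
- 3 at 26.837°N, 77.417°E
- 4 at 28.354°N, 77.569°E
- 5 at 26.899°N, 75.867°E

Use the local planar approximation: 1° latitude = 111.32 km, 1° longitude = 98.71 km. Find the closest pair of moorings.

1 and 3

Pairwise distances:
1–2: √((0.358·111.32)² + (-0.612·98.71)²) = √(1588.22654 + 3649.43093) = 72.372 km
1–3: √((-0.176·111.32)² + (0.001·98.71)²) = √(383.85900 + 0.00974) = 19.593 km
1–4: √((1.341·111.32)² + (0.153·98.71)²) = √(22284.55423 + 228.08943) = 150.042 km
1–5: √((-0.114·111.32)² + (-1.549·98.71)²) = √(161.04828 + 23378.95739) = 153.428 km
2–3: √((-0.534·111.32)² + (0.613·98.71)²) = √(3533.69376 + 3661.36692) = 84.824 km
2–4: √((0.983·111.32)² + (0.765·98.71)²) = √(11974.39089 + 5702.23582) = 132.953 km
2–5: √((-0.472·111.32)² + (-0.937·98.71)²) = √(2760.77105 + 8554.63503) = 106.374 km
3–4: √((1.517·111.32)² + (0.152·98.71)²) = √(28517.90099 + 225.11762) = 169.538 km
3–5: √((0.062·111.32)² + (-1.550·98.71)²) = √(47.63540 + 23409.15300) = 153.156 km
4–5: √((-1.455·111.32)² + (-1.702·98.71)²) = √(26234.47526 + 28225.48514) = 233.367 km
Closest pair: 1–3 at 19.593 km.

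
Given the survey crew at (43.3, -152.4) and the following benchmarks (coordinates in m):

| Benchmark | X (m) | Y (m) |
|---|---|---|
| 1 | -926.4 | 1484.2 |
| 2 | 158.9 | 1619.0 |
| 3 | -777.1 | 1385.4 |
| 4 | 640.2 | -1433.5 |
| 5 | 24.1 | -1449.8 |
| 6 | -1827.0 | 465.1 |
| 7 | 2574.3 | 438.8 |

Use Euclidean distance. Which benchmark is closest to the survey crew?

Distances from (43.3, -152.4):
1: √((-969.7)² + (1636.6)²) = √(940318.090 + 2678459.560) = 1902.3 m
2: √((115.6)² + (1771.4)²) = √(13363.360 + 3137857.960) = 1775.2 m
3: √((-820.4)² + (1537.8)²) = √(673056.160 + 2364828.840) = 1743.0 m
4: √((596.9)² + (-1281.1)²) = √(356289.610 + 1641217.210) = 1413.3 m
5: √((-19.2)² + (-1297.4)²) = √(368.640 + 1683246.760) = 1297.5 m
6: √((-1870.3)² + (617.5)²) = √(3498022.090 + 381306.250) = 1969.6 m
7: √((2531.0)² + (591.2)²) = √(6405961.000 + 349517.440) = 2599.1 m
Minimum: 5 at 1297.5 m.

5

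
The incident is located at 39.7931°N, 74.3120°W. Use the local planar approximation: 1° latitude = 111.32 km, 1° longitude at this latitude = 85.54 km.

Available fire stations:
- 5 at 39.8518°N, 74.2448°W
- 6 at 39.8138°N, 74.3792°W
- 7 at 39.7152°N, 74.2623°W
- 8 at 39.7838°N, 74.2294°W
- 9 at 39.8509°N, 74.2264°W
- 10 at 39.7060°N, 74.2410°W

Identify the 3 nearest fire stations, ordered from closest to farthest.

Distances from 39.7931°N, 74.3120°W:
5: √((0.0587·111.32)² + (0.0672·85.54)²) = √(42.699481 + 33.042815) = 8.7030 km
6: √((0.0207·111.32)² + (-0.0672·85.54)²) = √(5.309909 + 33.042815) = 6.1930 km
7: √((-0.0779·111.32)² + (0.0497·85.54)²) = √(75.200601 + 18.073875) = 9.6579 km
8: √((-0.0093·111.32)² + (0.0826·85.54)²) = √(1.071796 + 49.922760) = 7.1410 km
9: √((0.0578·111.32)² + (0.0856·85.54)²) = √(41.400165 + 53.614964) = 9.7476 km
10: √((-0.0871·111.32)² + (0.0710·85.54)²) = √(94.011873 + 36.885459) = 11.4410 km
Sorted: 6 (6.1930 km) < 8 (7.1410 km) < 5 (8.7030 km) < 7 (9.6579 km) < 9 (9.7476 km) < …

6, 8, 5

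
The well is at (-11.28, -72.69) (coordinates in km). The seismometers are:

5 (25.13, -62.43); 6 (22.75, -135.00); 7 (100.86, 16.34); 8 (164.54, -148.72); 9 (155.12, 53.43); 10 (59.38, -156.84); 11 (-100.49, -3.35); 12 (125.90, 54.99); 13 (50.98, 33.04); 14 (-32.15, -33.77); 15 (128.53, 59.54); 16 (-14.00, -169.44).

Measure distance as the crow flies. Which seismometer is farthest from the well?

9

Distances from (-11.28, -72.69):
5: √((36.41)² + (10.26)²) = √(1325.6881 + 105.2676) = 37.83 km
6: √((34.03)² + (-62.31)²) = √(1158.0409 + 3882.5361) = 71.00 km
7: √((112.14)² + (89.03)²) = √(12575.3796 + 7926.3409) = 143.18 km
8: √((175.82)² + (-76.03)²) = √(30912.6724 + 5780.5609) = 191.55 km
9: √((166.40)² + (126.12)²) = √(27688.9600 + 15906.2544) = 208.79 km
10: √((70.66)² + (-84.15)²) = √(4992.8356 + 7081.2225) = 109.88 km
11: √((-89.21)² + (69.34)²) = √(7958.4241 + 4808.0356) = 112.99 km
12: √((137.18)² + (127.68)²) = √(18818.3524 + 16302.1824) = 187.40 km
13: √((62.26)² + (105.73)²) = √(3876.3076 + 11178.8329) = 122.70 km
14: √((-20.87)² + (38.92)²) = √(435.5569 + 1514.7664) = 44.16 km
15: √((139.81)² + (132.23)²) = √(19546.8361 + 17484.7729) = 192.44 km
16: √((-2.72)² + (-96.75)²) = √(7.3984 + 9360.5625) = 96.79 km
Maximum: 9 at 208.79 km.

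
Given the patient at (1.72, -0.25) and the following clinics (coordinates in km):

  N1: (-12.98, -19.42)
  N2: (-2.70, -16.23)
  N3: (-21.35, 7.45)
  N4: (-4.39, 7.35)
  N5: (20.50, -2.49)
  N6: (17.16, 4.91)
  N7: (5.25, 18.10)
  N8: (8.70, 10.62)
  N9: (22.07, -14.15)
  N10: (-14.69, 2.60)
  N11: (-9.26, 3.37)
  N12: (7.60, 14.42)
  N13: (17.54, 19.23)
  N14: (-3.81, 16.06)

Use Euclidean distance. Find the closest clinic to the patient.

N4

Distances from (1.72, -0.25):
N1: 24.16 km
N2: 16.58 km
N3: 24.32 km
N4: 9.75 km
N5: 18.91 km
N6: 16.28 km
N7: 18.69 km
N8: 12.92 km
N9: 24.64 km
N10: 16.66 km
N11: 11.56 km
N12: 15.80 km
N13: 25.09 km
N14: 17.22 km
Minimum: N4 at 9.75 km.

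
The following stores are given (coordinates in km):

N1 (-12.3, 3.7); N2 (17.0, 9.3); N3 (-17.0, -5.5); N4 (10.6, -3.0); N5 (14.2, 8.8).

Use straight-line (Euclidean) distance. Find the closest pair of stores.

N2 and N5

Pairwise distances:
N2–N5: 2.8 km
N1–N3: 10.3 km
N4–N5: 12.3 km
N2–N4: 13.9 km
N1–N4: 23.9 km
N1–N5: 27.0 km
N3–N4: 27.7 km
N1–N2: 29.8 km
N3–N5: 34.3 km
N2–N3: 37.1 km
Closest pair: N2–N5 at 2.8 km.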